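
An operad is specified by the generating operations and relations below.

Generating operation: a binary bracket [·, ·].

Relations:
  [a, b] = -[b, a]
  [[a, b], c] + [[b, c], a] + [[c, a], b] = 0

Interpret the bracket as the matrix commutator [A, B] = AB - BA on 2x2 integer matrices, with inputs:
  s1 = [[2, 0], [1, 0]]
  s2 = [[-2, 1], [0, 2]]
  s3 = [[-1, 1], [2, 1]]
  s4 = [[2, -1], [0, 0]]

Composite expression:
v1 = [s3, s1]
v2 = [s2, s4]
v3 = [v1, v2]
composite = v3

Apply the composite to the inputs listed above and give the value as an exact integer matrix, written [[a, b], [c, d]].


[[-12, 4], [0, 12]]

[s3, s1] = [[1, -2], [6, -1]]
[s2, s4] = [[0, 2], [0, 0]]
[[s3, s1], [s2, s4]] = [[-12, 4], [0, 12]]


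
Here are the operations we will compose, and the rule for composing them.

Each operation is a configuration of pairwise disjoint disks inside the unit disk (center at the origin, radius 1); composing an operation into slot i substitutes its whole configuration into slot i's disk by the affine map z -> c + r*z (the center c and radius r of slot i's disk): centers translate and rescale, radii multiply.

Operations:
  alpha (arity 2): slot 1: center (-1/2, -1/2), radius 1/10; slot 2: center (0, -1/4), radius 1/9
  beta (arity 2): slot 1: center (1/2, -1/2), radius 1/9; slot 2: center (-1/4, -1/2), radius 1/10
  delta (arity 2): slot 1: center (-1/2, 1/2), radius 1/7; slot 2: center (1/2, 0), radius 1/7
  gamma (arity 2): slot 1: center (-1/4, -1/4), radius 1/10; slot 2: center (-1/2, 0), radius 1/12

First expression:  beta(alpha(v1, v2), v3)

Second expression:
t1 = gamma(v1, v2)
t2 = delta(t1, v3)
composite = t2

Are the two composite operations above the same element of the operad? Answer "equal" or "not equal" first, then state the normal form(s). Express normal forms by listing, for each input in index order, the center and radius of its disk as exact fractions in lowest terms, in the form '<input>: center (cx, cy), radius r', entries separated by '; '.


not equal — first v1: center (4/9, -5/9), radius 1/90; v2: center (1/2, -19/36), radius 1/81; v3: center (-1/4, -1/2), radius 1/10, second v1: center (-15/28, 13/28), radius 1/70; v2: center (-4/7, 1/2), radius 1/84; v3: center (1/2, 0), radius 1/7


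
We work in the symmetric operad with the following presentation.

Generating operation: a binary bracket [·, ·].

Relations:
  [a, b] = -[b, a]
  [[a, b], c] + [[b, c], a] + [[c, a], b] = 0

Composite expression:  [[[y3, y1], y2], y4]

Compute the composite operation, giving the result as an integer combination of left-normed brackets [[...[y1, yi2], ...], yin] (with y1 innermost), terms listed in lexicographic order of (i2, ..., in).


-[[[y1, y3], y2], y4]

Skip Jacobi rewriting: expand, keep y1-initial words, read off terms.
Composite bracket: [[[y3, y1], y2], y4]
Each bracket splits as ab - ba, giving 8 signed words (2^3 = 8).
Keep just the words that open with y1:
  y1y3y2y4 appears with sign -1, giving the term -[[[y1, y3], y2], y4]


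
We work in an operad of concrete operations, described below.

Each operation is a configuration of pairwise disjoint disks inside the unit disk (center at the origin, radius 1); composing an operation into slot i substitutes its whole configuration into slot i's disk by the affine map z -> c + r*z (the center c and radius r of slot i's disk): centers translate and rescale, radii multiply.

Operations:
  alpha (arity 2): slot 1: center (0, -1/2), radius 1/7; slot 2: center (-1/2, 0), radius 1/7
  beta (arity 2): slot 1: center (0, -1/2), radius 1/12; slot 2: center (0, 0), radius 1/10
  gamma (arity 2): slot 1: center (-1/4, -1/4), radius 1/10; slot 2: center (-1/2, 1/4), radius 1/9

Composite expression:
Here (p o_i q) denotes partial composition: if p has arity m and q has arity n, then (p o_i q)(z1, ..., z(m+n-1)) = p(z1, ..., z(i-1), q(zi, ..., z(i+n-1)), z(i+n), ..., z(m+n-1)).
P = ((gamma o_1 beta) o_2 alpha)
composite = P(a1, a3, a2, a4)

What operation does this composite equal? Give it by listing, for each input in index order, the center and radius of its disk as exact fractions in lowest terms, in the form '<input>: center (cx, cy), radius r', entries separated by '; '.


a1: center (-1/4, -3/10), radius 1/120; a2: center (-51/200, -1/4), radius 1/700; a3: center (-1/4, -51/200), radius 1/700; a4: center (-1/2, 1/4), radius 1/9

Nesting under gamma composes maps z -> c + r*z down each a-path.
input a1: composing its 2 substitution steps yields center (-1/4, -3/10), radius 1/120
input a3: composing its 3 substitution steps yields center (-1/4, -51/200), radius 1/700
input a2: composing its 3 substitution steps yields center (-51/200, -1/4), radius 1/700
input a4: composing its 1 substitution step yields center (-1/2, 1/4), radius 1/9


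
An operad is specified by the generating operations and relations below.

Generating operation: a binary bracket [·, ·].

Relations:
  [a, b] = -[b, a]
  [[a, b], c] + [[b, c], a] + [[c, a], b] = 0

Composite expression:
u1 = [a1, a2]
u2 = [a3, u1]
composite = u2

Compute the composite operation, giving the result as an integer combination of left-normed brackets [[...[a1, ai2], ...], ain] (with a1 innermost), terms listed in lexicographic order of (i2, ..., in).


In the tensor algebra, words opening a1 carry the a1-anchored form.
Composite bracket: [a3, [a1, a2]]
Each bracket splits as ab - ba, giving 4 signed words (2^2 = 4).
Only words starting with a1 matter:
  word a1a2a3 has sign -1, contributing -[[a1, a2], a3]

-[[a1, a2], a3]


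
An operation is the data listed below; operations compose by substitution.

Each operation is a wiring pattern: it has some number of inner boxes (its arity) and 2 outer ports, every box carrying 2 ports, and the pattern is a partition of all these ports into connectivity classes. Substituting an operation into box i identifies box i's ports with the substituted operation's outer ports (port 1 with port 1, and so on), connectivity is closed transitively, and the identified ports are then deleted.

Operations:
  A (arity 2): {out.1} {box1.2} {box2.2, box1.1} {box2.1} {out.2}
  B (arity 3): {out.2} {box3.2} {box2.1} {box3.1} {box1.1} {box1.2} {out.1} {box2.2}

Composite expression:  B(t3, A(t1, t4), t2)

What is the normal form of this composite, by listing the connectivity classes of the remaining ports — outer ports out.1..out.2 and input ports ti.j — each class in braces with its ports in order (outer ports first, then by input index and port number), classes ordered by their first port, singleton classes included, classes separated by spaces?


{out.1} {out.2} {t1.1, t4.2} {t1.2} {t2.1} {t2.2} {t3.1} {t3.2} {t4.1}

Substituting into B glues patterns; closure does the rest.
stage A: inputs (t1, t4), connectivity {out.1} {out.2} {t1.1, t4.2} {t1.2} {t4.1}, out.j its boundary
stage B: inputs (t3, t1, t4, t2), connectivity {out.1} {out.2} {t1.1, t4.2} {t1.2} {t2.1} {t2.2} {t3.1} {t3.2} {t4.1}, out.j its boundary


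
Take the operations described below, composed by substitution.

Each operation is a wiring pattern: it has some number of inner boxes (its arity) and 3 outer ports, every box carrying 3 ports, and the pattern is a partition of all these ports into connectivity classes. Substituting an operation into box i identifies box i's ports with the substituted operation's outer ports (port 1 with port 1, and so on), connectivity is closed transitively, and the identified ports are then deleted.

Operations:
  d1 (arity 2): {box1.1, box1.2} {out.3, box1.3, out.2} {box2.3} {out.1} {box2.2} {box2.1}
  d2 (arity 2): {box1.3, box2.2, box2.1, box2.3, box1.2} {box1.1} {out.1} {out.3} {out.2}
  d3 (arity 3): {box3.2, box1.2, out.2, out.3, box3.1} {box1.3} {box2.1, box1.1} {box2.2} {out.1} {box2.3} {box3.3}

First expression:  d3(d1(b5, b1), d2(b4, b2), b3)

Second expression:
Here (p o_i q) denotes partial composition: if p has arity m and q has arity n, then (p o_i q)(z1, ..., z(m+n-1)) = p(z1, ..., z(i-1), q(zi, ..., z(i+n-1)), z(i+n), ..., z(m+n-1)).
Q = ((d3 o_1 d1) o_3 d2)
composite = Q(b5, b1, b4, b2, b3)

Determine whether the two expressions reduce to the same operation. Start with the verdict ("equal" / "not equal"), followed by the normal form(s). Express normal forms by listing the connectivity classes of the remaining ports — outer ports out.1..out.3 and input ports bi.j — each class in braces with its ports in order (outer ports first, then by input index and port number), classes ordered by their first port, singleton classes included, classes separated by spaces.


equal; both compose to {out.1} {out.2, out.3, b3.1, b3.2, b5.3} {b1.1} {b1.2} {b1.3} {b2.1, b2.2, b2.3, b4.2, b4.3} {b3.3} {b4.1} {b5.1, b5.2}

The first expression reduces to {out.1} {out.2, out.3, b3.1, b3.2, b5.3} {b1.1} {b1.2} {b1.3} {b2.1, b2.2, b2.3, b4.2, b4.3} {b3.3} {b4.1} {b5.1, b5.2}
The second expression reduces to {out.1} {out.2, out.3, b3.1, b3.2, b5.3} {b1.1} {b1.2} {b1.3} {b2.1, b2.2, b2.3, b4.2, b4.3} {b3.3} {b4.1} {b5.1, b5.2}
Same normal form: equal.


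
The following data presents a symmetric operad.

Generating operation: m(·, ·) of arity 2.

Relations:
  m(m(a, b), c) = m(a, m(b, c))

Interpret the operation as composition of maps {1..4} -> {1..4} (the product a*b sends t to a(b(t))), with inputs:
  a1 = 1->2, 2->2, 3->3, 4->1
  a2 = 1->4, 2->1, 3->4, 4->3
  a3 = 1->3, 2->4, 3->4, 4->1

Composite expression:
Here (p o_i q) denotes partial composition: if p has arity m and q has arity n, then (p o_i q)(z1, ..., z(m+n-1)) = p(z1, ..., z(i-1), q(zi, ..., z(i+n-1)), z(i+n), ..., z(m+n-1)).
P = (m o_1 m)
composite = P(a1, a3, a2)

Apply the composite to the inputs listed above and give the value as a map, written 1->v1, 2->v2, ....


1->2, 2->3, 3->2, 4->1

m(a1, a3) = 1->3, 2->1, 3->1, 4->2
m(m(a1, a3), a2) = 1->2, 2->3, 3->2, 4->1


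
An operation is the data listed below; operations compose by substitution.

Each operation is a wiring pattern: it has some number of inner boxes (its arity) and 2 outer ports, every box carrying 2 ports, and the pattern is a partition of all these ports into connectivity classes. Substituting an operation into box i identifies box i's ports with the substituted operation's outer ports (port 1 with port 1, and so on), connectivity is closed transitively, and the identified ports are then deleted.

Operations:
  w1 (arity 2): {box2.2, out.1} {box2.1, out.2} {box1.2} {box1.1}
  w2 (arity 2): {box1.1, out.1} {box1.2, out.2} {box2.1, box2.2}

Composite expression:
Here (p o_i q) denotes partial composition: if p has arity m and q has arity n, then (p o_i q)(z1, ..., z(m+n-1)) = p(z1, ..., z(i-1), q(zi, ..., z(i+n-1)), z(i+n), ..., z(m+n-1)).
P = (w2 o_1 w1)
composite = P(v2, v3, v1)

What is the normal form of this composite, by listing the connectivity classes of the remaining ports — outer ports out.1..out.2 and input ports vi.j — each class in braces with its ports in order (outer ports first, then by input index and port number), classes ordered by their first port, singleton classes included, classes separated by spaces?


{out.1, v3.2} {out.2, v3.1} {v1.1, v1.2} {v2.1} {v2.2}


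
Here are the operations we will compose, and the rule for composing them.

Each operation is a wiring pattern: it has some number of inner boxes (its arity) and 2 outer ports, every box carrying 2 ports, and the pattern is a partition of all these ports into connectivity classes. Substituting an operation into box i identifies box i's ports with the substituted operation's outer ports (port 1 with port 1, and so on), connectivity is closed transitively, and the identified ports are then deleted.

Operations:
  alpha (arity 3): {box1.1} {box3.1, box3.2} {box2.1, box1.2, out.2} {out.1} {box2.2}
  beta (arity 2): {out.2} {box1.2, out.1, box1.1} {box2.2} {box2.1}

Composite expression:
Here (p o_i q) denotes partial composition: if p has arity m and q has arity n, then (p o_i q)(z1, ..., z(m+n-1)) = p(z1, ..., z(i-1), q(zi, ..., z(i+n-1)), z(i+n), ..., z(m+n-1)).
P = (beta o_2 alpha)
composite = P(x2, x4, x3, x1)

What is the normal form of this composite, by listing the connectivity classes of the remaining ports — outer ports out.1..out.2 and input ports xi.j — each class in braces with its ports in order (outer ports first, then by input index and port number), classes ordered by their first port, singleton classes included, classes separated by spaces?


{out.1, x2.1, x2.2} {out.2} {x1.1, x1.2} {x3.1, x4.2} {x3.2} {x4.1}


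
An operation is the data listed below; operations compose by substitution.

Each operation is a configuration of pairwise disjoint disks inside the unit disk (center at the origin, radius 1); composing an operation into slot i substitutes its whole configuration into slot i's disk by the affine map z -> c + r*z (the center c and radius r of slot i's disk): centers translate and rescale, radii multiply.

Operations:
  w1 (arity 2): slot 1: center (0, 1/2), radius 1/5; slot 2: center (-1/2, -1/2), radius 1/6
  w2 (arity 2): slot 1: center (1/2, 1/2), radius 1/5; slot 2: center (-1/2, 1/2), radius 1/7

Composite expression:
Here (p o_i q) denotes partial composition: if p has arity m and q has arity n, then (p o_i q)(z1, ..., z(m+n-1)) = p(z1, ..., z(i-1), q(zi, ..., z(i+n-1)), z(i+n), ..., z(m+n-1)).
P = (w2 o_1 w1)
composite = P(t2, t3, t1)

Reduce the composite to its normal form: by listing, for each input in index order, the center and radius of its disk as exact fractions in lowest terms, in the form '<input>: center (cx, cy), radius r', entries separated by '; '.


t1: center (-1/2, 1/2), radius 1/7; t2: center (1/2, 3/5), radius 1/25; t3: center (2/5, 2/5), radius 1/30

Follow each t-input down from w2: c' goes to c + r*c', radius to r*r'.
t2 passes through 2 substitutions, ending at center (1/2, 3/5), radius 1/25
t3 passes through 2 substitutions, ending at center (2/5, 2/5), radius 1/30
t1 passes through 1 substitution, ending at center (-1/2, 1/2), radius 1/7


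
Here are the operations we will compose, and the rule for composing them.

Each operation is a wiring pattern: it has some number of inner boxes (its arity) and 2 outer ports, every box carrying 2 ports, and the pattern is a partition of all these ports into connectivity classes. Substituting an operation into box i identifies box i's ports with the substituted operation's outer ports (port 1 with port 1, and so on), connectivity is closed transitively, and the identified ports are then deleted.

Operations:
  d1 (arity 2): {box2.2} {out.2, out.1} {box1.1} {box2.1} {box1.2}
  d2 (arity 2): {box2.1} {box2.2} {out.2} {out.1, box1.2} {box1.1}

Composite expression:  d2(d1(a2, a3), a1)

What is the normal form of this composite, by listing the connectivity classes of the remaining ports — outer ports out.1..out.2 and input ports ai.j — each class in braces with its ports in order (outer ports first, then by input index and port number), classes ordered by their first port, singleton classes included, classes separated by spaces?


Treat the ports identified at d2 as solder joints: merge, then drop.
composing d1 on (a2, a3), with out.j its own outer ports: {out.1, out.2} {a2.1} {a2.2} {a3.1} {a3.2}
composing d2 on (a2, a3, a1), with out.j its own outer ports: {out.1} {out.2} {a1.1} {a1.2} {a2.1} {a2.2} {a3.1} {a3.2}

{out.1} {out.2} {a1.1} {a1.2} {a2.1} {a2.2} {a3.1} {a3.2}


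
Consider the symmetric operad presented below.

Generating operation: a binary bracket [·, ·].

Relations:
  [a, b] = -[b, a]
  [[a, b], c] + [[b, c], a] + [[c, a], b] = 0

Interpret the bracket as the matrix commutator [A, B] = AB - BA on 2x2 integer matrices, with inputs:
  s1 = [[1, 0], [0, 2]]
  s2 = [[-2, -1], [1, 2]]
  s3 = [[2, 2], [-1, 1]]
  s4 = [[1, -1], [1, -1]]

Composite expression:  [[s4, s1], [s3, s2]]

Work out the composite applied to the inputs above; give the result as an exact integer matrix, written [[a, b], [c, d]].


[s4, s1] = [[0, -1], [-1, 0]]
[s3, s2] = [[1, 7], [3, -1]]
[[s4, s1], [s3, s2]] = [[4, 2], [-2, -4]]

[[4, 2], [-2, -4]]


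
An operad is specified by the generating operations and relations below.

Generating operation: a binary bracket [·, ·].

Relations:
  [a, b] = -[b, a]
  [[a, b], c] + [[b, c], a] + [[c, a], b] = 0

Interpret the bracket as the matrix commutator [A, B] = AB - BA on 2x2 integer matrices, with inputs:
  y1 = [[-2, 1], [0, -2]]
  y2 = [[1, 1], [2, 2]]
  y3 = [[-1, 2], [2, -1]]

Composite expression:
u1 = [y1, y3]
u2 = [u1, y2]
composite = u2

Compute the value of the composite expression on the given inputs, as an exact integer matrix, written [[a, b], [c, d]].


[[0, 4], [-8, 0]]

[y1, y3] = [[2, 0], [0, -2]]
[[y1, y3], y2] = [[0, 4], [-8, 0]]


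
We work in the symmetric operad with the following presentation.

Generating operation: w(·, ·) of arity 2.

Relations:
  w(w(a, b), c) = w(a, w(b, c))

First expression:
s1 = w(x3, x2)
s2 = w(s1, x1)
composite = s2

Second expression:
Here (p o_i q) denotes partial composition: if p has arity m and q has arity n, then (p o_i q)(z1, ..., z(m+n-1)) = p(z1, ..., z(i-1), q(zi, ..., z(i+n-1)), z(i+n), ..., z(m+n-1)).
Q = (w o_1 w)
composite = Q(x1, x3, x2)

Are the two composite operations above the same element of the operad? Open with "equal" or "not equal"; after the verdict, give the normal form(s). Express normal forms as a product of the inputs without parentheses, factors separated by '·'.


Normal form of the first expression: x3 · x2 · x1
Normal form of the second expression: x1 · x3 · x2
Distinct normal forms: not equal.

not equal; the first gives x3 · x2 · x1 and the second x1 · x3 · x2


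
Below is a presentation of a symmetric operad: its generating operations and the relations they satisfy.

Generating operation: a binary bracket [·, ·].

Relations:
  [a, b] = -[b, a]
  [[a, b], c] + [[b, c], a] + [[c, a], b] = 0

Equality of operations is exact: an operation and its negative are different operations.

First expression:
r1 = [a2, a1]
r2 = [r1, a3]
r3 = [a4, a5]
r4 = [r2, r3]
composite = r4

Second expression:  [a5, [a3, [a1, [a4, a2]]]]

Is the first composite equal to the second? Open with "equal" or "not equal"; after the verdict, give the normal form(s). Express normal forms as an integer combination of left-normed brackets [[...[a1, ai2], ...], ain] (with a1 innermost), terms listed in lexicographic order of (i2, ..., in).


not equal; the first gives -[[[[a1, a2], a3], a4], a5] + [[[[a1, a2], a3], a5], a4] and the second -[[[[a1, a2], a4], a3], a5] + [[[[a1, a4], a2], a3], a5]

The first expression, normalized: -[[[[a1, a2], a3], a4], a5] + [[[[a1, a2], a3], a5], a4]
The second expression, normalized: -[[[[a1, a2], a4], a3], a5] + [[[[a1, a4], a2], a3], a5]
The normal forms differ: not equal.


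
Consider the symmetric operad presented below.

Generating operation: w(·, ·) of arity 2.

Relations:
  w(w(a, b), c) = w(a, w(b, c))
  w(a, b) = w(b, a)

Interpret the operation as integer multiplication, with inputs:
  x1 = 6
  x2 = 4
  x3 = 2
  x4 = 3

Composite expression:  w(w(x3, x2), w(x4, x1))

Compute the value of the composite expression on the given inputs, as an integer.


144

w(x3, x2) = 8
w(x4, x1) = 18
w(w(x3, x2), w(x4, x1)) = 144


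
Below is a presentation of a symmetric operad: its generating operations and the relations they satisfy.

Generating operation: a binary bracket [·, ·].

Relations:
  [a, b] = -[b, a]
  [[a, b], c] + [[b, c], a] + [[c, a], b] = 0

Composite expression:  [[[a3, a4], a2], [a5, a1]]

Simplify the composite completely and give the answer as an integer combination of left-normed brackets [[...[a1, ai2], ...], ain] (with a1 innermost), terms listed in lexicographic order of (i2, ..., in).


-[[[[a1, a5], a2], a3], a4] + [[[[a1, a5], a2], a4], a3] + [[[[a1, a5], a3], a4], a2] - [[[[a1, a5], a4], a3], a2]


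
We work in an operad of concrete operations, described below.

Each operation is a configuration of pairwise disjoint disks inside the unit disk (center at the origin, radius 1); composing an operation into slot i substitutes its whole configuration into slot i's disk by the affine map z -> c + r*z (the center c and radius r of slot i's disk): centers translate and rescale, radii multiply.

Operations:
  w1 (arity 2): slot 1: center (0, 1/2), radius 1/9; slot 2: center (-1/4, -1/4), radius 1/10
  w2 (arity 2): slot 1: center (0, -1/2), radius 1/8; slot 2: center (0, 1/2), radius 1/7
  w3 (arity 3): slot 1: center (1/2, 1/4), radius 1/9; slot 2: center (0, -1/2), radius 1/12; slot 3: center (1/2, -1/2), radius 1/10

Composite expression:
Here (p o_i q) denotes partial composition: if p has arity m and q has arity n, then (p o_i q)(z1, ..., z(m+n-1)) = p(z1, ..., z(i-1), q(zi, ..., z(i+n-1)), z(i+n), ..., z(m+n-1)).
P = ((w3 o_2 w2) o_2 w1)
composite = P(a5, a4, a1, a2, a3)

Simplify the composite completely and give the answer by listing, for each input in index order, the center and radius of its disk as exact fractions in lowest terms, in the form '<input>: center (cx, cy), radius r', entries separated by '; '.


Nesting under w3 composes maps z -> c + r*z down each a-path.
a5 passes through 1 substitution, ending at center (1/2, 1/4), radius 1/9
a4 passes through 3 substitutions, ending at center (0, -103/192), radius 1/864
a1 passes through 3 substitutions, ending at center (-1/384, -209/384), radius 1/960
a2 passes through 2 substitutions, ending at center (0, -11/24), radius 1/84
a3 passes through 1 substitution, ending at center (1/2, -1/2), radius 1/10

a1: center (-1/384, -209/384), radius 1/960; a2: center (0, -11/24), radius 1/84; a3: center (1/2, -1/2), radius 1/10; a4: center (0, -103/192), radius 1/864; a5: center (1/2, 1/4), radius 1/9


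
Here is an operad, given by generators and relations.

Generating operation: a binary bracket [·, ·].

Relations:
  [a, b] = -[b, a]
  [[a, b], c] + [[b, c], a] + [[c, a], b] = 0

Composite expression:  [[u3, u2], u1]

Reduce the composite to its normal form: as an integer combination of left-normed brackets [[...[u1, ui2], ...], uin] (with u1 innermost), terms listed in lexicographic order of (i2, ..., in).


[[u1, u2], u3] - [[u1, u3], u2]


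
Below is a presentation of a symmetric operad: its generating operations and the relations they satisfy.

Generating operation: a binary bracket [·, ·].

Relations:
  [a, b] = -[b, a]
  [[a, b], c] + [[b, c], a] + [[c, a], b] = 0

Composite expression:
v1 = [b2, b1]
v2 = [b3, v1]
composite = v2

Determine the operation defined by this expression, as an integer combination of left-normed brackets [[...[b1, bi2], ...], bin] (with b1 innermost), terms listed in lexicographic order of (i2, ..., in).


[[b1, b2], b3]

Antisymmetry and Jacobi reduce to b1-anchored left-normed brackets.
Composite bracket: [b3, [b2, b1]]
Full expansion: 4 signed words from ab - ba (2^2 = 4).
The b1-initial words carry the normal form:
  word b1b2b3 has sign +1, contributing +[[b1, b2], b3]


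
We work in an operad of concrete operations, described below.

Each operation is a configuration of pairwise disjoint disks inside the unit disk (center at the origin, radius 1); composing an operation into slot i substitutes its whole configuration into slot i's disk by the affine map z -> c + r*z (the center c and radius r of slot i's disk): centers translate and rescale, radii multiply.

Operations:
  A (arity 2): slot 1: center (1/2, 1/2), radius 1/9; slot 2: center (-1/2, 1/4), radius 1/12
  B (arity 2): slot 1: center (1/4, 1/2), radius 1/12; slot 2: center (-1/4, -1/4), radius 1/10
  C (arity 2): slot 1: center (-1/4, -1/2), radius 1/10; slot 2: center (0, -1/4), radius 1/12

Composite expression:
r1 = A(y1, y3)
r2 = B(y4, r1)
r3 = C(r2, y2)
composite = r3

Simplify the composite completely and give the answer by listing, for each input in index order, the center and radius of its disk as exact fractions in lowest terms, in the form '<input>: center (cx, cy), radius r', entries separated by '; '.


Affine substitution under C: radii multiply and y-centers shift.
input y4: applying the 2 nested substitutions gives center (-9/40, -9/20), radius 1/120
input y1: applying the 3 nested substitutions gives center (-27/100, -13/25), radius 1/900
input y3: applying the 3 nested substitutions gives center (-7/25, -209/400), radius 1/1200
input y2: applying the 1 nested substitution gives center (0, -1/4), radius 1/12

y1: center (-27/100, -13/25), radius 1/900; y2: center (0, -1/4), radius 1/12; y3: center (-7/25, -209/400), radius 1/1200; y4: center (-9/40, -9/20), radius 1/120


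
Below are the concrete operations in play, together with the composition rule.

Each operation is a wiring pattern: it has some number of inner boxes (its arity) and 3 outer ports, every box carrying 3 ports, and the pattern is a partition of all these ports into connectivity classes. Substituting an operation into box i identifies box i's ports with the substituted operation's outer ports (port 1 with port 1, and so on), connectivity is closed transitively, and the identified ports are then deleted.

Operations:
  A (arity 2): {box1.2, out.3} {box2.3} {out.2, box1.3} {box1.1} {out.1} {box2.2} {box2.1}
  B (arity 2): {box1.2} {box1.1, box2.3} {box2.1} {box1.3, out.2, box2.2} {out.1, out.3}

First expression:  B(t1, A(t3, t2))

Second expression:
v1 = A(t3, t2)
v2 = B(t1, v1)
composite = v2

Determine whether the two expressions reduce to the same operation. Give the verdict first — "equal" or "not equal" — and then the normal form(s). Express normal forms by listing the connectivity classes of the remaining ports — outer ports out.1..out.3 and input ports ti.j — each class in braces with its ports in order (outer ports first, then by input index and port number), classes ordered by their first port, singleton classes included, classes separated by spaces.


equal: each reduces to {out.1, out.3} {out.2, t1.3, t3.3} {t1.1, t3.2} {t1.2} {t2.1} {t2.2} {t2.3} {t3.1}

The first composite normalizes to {out.1, out.3} {out.2, t1.3, t3.3} {t1.1, t3.2} {t1.2} {t2.1} {t2.2} {t2.3} {t3.1}
The second composite normalizes to {out.1, out.3} {out.2, t1.3, t3.3} {t1.1, t3.2} {t1.2} {t2.1} {t2.2} {t2.3} {t3.1}
Identical normal forms: equal.


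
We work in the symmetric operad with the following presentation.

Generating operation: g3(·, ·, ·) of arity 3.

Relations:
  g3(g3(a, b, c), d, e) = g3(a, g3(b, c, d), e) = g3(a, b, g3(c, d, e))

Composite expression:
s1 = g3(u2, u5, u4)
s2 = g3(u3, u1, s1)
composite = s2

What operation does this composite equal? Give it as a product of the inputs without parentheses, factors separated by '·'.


u3 · u1 · u2 · u5 · u4

Every regrouping of g3 is equal, so read the u-inputs in written order.
g3(u2, u5, u4) unparenthesizes to u2 · u5 · u4
g3(u3, u1, g3(u2, u5, u4)) unparenthesizes to u3 · u1 · u2 · u5 · u4


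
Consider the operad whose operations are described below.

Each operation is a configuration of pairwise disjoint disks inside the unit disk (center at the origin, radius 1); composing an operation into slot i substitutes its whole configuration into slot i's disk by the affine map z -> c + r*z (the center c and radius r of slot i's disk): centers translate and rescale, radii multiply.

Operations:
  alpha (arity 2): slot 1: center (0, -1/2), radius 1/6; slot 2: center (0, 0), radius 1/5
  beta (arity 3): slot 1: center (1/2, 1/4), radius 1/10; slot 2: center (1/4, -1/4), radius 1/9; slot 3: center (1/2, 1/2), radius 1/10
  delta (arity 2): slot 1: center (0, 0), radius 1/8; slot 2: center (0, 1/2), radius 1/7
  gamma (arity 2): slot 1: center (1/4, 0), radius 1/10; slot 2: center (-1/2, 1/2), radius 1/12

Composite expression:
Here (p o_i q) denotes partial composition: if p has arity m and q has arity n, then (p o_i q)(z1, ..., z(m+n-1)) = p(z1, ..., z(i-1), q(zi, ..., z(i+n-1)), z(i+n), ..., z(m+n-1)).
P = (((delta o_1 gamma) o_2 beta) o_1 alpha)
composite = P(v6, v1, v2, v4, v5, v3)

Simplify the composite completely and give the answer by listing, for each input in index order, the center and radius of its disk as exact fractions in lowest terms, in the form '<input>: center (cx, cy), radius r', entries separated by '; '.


v1: center (1/32, 0), radius 1/400; v2: center (-11/192, 25/384), radius 1/960; v3: center (0, 1/2), radius 1/7; v4: center (-23/384, 23/384), radius 1/864; v5: center (-11/192, 13/192), radius 1/960; v6: center (1/32, -1/160), radius 1/480


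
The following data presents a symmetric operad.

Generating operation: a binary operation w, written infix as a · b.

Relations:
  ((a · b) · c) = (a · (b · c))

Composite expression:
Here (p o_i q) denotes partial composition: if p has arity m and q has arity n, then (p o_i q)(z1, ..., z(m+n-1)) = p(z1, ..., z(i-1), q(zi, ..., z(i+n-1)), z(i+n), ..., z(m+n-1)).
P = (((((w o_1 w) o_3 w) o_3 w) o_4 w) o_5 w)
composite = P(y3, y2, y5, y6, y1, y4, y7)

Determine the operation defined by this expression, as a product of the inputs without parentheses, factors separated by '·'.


Every regrouping of w is equal, so read the y-inputs in written order.
(y3 · y2) spells out as y3 · y2
(y1 · y4) spells out as y1 · y4
(y6 · (y1 · y4)) spells out as y6 · y1 · y4
(y5 · (y6 · (y1 · y4))) spells out as y5 · y6 · y1 · y4
((y5 · (y6 · (y1 · y4))) · y7) spells out as y5 · y6 · y1 · y4 · y7
((y3 · y2) · ((y5 · (y6 · (y1 · y4))) · y7)) spells out as y3 · y2 · y5 · y6 · y1 · y4 · y7

y3 · y2 · y5 · y6 · y1 · y4 · y7


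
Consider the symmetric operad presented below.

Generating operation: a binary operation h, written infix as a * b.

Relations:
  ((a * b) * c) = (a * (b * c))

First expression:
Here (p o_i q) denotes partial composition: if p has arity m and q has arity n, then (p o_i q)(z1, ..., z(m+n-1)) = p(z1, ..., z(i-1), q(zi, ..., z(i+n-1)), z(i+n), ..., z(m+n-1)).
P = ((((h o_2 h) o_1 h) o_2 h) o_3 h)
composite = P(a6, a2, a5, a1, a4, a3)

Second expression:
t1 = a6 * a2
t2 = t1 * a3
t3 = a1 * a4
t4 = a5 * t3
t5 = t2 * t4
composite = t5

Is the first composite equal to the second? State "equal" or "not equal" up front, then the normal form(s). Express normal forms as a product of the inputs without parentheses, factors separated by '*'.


not equal; first: a6 * a2 * a5 * a1 * a4 * a3; second: a6 * a2 * a3 * a5 * a1 * a4

The first composite normalizes to a6 * a2 * a5 * a1 * a4 * a3
The second composite normalizes to a6 * a2 * a3 * a5 * a1 * a4
Different reductions; not equal.


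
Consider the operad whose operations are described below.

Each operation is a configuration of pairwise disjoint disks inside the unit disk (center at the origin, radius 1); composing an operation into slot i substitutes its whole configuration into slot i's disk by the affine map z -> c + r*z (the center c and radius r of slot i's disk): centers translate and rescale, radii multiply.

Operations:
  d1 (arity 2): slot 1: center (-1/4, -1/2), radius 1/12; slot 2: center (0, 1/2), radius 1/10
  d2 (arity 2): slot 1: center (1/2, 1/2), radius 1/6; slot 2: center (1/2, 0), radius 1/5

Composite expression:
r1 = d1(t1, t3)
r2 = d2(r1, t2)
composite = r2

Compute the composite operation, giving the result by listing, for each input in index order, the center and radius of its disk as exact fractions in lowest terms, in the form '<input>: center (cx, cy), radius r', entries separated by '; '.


t1: center (11/24, 5/12), radius 1/72; t2: center (1/2, 0), radius 1/5; t3: center (1/2, 7/12), radius 1/60

Only the slot chain above each t matters under d2; compose those maps.
tracing t1 down its 2-map path: center (11/24, 5/12), radius 1/72
tracing t3 down its 2-map path: center (1/2, 7/12), radius 1/60
tracing t2 down its 1-map path: center (1/2, 0), radius 1/5


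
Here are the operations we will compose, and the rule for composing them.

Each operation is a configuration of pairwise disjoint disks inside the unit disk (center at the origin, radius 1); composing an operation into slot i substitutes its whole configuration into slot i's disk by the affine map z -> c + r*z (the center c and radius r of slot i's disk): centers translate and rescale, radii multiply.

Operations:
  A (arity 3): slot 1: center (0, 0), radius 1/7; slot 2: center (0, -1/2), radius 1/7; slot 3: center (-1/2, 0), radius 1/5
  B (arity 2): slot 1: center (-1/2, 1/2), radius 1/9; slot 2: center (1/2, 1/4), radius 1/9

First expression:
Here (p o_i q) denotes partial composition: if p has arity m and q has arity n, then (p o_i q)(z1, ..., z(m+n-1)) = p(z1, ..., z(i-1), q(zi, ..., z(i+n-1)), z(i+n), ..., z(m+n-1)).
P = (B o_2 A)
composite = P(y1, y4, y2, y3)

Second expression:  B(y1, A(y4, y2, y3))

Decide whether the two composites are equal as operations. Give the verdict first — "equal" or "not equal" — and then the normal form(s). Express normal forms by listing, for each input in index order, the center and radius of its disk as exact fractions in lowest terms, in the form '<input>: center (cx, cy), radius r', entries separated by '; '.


Normal form of the first expression: y1: center (-1/2, 1/2), radius 1/9; y2: center (1/2, 7/36), radius 1/63; y3: center (4/9, 1/4), radius 1/45; y4: center (1/2, 1/4), radius 1/63
Normal form of the second expression: y1: center (-1/2, 1/2), radius 1/9; y2: center (1/2, 7/36), radius 1/63; y3: center (4/9, 1/4), radius 1/45; y4: center (1/2, 1/4), radius 1/63
Identical normal forms: equal.

equal; both compose to y1: center (-1/2, 1/2), radius 1/9; y2: center (1/2, 7/36), radius 1/63; y3: center (4/9, 1/4), radius 1/45; y4: center (1/2, 1/4), radius 1/63


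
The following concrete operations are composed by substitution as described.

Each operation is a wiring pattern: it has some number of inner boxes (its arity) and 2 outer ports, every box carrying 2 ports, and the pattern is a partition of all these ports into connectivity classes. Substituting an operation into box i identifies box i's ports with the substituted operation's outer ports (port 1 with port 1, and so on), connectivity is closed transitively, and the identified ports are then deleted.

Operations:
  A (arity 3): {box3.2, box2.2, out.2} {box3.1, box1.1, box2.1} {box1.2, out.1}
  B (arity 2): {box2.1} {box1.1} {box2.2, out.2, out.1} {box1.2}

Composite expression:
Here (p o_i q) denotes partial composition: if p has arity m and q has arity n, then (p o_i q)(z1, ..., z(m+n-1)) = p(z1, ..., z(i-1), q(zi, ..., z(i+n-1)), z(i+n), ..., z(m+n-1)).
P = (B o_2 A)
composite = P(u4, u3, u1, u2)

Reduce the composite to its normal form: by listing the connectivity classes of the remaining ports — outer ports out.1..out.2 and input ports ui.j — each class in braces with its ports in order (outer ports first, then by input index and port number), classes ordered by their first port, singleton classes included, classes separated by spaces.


{out.1, out.2, u1.2, u2.2} {u1.1, u2.1, u3.1} {u3.2} {u4.1} {u4.2}


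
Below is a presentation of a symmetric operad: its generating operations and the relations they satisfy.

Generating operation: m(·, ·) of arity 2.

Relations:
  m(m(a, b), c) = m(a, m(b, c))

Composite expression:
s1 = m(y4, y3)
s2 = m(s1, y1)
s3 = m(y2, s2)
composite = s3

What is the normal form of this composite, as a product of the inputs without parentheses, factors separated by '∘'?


y2 ∘ y4 ∘ y3 ∘ y1

Under associativity of m, the answer is the y's in reading order.
m(y4, y3) unparenthesizes to y4 ∘ y3
m(m(y4, y3), y1) unparenthesizes to y4 ∘ y3 ∘ y1
m(y2, m(m(y4, y3), y1)) unparenthesizes to y2 ∘ y4 ∘ y3 ∘ y1


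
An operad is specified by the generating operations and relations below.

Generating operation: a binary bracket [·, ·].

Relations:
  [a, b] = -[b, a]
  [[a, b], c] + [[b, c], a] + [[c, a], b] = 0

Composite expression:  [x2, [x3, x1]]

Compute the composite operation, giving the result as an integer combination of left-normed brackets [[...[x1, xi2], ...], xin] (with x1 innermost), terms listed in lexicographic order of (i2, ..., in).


Left-normed coefficients sit on the x1-initial expansion words.
Composite bracket: [x2, [x3, x1]]
Full expansion: 4 signed words from ab - ba (2^2 = 4).
Coefficients come from the x1-initial words:
  x1x3x2 (sign +1) contributes +[[x1, x3], x2]

[[x1, x3], x2]


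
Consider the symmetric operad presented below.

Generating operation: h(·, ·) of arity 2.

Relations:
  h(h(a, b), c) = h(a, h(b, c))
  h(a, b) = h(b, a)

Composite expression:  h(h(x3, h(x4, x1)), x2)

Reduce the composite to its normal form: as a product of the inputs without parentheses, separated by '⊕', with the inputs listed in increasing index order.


Any arrangement under h is one operation, so sort the x-inputs.
h(x4, x1) spells out as x4 ⊕ x1
h(x3, h(x4, x1)) spells out as x3 ⊕ x4 ⊕ x1
h(h(x3, h(x4, x1)), x2) spells out as x3 ⊕ x4 ⊕ x1 ⊕ x2
reordering the factors by index: x1 ⊕ x2 ⊕ x3 ⊕ x4

x1 ⊕ x2 ⊕ x3 ⊕ x4


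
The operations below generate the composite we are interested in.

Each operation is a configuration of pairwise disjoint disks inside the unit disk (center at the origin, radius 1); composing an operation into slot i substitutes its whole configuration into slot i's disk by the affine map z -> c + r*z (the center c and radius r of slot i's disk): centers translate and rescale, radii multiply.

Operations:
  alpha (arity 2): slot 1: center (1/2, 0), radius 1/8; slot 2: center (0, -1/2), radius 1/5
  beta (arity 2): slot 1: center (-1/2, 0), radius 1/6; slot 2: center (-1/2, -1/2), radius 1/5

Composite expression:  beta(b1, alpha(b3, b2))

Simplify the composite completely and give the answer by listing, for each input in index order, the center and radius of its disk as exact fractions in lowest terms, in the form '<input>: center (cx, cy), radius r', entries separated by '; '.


b1: center (-1/2, 0), radius 1/6; b2: center (-1/2, -3/5), radius 1/25; b3: center (-2/5, -1/2), radius 1/40

Affine substitution under beta: radii multiply and b-centers shift.
b1: after 1 affine step, its disk has center (-1/2, 0), radius 1/6
b3: after 2 affine steps, its disk has center (-2/5, -1/2), radius 1/40
b2: after 2 affine steps, its disk has center (-1/2, -3/5), radius 1/25


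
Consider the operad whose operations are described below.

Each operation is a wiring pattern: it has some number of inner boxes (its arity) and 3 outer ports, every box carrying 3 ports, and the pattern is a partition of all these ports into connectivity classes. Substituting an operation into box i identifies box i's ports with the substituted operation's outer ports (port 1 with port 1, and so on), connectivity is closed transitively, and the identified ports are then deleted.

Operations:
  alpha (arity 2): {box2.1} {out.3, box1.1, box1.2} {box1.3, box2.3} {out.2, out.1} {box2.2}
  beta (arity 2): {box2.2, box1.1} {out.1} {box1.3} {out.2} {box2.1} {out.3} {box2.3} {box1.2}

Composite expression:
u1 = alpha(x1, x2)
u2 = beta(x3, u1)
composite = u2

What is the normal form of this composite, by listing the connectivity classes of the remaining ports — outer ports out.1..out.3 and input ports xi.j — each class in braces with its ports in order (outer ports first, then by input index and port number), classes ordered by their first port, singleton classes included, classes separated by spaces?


Reachability decides: close wires over beta-identified ports.
composing alpha on (x1, x2), with out.j its own outer ports: {out.1, out.2} {out.3, x1.1, x1.2} {x1.3, x2.3} {x2.1} {x2.2}
composing beta on (x3, x1, x2), with out.j its own outer ports: {out.1} {out.2} {out.3} {x1.1, x1.2} {x1.3, x2.3} {x2.1} {x2.2} {x3.1} {x3.2} {x3.3}

{out.1} {out.2} {out.3} {x1.1, x1.2} {x1.3, x2.3} {x2.1} {x2.2} {x3.1} {x3.2} {x3.3}


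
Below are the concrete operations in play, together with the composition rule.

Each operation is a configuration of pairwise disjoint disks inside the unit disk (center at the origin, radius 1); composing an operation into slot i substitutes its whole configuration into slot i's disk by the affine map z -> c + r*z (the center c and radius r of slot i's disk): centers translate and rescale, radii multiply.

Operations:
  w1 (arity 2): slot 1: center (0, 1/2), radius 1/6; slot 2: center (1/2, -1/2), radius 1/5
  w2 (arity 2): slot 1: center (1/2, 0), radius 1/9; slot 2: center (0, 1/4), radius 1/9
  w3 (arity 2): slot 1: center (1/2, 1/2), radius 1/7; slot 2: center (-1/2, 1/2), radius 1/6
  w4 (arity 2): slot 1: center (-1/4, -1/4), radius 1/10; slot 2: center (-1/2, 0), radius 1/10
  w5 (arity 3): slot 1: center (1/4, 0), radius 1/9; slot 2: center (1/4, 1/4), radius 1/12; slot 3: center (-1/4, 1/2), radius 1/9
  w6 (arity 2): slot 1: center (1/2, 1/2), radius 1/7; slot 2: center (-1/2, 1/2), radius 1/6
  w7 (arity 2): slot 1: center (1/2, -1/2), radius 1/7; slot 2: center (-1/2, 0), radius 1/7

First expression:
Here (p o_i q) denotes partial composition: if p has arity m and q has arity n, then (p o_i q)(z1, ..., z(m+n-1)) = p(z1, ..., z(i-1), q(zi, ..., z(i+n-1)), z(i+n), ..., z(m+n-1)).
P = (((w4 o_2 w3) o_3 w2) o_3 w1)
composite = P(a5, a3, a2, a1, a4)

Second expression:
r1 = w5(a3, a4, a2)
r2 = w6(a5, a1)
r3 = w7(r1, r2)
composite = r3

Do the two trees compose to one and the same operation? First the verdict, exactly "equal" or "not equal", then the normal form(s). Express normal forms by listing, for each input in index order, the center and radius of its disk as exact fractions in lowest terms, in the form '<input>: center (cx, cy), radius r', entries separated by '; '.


not equal — first a1: center (-73/135, 53/1080), radius 1/2700; a2: center (-13/24, 11/216), radius 1/3240; a3: center (-9/20, 1/20), radius 1/70; a4: center (-11/20, 13/240), radius 1/540; a5: center (-1/4, -1/4), radius 1/10, second a1: center (-4/7, 1/14), radius 1/42; a2: center (13/28, -3/7), radius 1/63; a3: center (15/28, -1/2), radius 1/63; a4: center (15/28, -13/28), radius 1/84; a5: center (-3/7, 1/14), radius 1/49

In normal form, the first expression is a1: center (-73/135, 53/1080), radius 1/2700; a2: center (-13/24, 11/216), radius 1/3240; a3: center (-9/20, 1/20), radius 1/70; a4: center (-11/20, 13/240), radius 1/540; a5: center (-1/4, -1/4), radius 1/10
In normal form, the second expression is a1: center (-4/7, 1/14), radius 1/42; a2: center (13/28, -3/7), radius 1/63; a3: center (15/28, -1/2), radius 1/63; a4: center (15/28, -13/28), radius 1/84; a5: center (-3/7, 1/14), radius 1/49
The forms do not match — not equal.
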